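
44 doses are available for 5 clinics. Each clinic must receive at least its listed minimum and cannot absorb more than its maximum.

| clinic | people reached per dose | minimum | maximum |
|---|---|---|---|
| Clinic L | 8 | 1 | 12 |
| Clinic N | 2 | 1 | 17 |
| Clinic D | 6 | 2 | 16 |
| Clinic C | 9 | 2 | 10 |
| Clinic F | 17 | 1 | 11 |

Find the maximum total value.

Meeting every minimum uses 1+1+2+2+1 = 7 doses, leaving 37.
Highest people reached per dose first: Clinic F 17 > Clinic C 9 > Clinic L 8 > Clinic D 6 > Clinic N 2.
Give Clinic F 10 more to hit its cap of 11 ; 27 left.
Clinic C: +8 to 10 (cap) ; 19 left.
Give Clinic L 11 more to hit its cap of 12 ; 8 left.
Only 8 left; Clinic D takes them to reach 10.
Total = 8×12 + 2×1 + 6×10 + 9×10 + 17×11 = 435.

435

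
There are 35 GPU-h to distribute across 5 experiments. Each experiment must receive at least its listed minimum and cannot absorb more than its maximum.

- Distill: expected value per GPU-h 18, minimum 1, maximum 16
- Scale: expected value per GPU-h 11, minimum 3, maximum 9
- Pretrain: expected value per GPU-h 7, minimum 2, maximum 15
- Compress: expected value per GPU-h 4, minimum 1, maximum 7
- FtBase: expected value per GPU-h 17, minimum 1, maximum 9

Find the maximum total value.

536

Meeting every minimum uses 1+3+2+1+1 = 8 GPU-h, leaving 27.
Order the experiments by expected value per GPU-h: Distill 18 > FtBase 17 > Scale 11 > Pretrain 7 > Compress 4.
Give Distill 15 more to hit its cap of 16 — 12 left.
FtBase takes 8 more to reach its cap of 9 — 4 left.
Scale has room for 6 more but only 4 remain, so it gets 7.
Total = 18×16 + 11×7 + 7×2 + 4×1 + 17×9 = 536.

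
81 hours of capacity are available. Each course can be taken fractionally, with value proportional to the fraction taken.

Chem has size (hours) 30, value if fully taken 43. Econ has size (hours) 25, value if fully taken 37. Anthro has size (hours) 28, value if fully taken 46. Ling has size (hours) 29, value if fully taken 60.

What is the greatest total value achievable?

Rank by value-to-size ratio: Ling 60/29≈2.07, Anthro 46/28≈1.64, Econ 37/25≈1.48, Chem 43/30≈1.43.
All 29 hours of Ling fit (value 60) ; 52 remain.
Anthro: take in full, 28 hours for value 46 ; 24 left.
Only 24 hours remain; take 24/25 of Econ for value 37×24/25 = 35.52.
Total value = 141.52.

141.52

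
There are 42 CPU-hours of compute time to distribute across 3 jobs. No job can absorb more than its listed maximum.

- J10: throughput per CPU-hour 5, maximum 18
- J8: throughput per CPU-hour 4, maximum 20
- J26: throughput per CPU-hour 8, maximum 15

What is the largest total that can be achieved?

246

Order the jobs by throughput per CPU-hour: J26 8 > J10 5 > J8 4.
Give J26 15 to hit its cap of 15 — 27 left.
J10: +18 to 18 (cap) — 9 left.
Only 9 left; J8 takes them to reach 9.
Total = 5×18 + 4×9 + 8×15 = 246.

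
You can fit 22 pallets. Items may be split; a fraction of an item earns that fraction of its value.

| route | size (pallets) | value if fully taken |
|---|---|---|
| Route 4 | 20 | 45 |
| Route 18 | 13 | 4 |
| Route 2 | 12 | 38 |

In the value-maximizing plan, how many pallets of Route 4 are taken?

10

Rank by value-to-size ratio: Route 2 38/12≈3.17, Route 4 45/20≈2.25, Route 18 4/13≈0.308.
Route 2: take in full, 12 pallets for value 38 ; 10 left.
Fill the last 10 pallets with part of Route 4: 10/20 of it earns 22.5.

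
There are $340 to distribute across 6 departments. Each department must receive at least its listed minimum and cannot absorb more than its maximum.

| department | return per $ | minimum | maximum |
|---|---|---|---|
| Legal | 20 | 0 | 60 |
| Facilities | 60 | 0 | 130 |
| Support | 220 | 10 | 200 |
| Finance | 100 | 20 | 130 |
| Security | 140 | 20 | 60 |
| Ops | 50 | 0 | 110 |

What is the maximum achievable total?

60400

Meeting every minimum uses 0+0+10+20+20+0 = 50 $, leaving 290.
Rank by return per $: Support 220 > Security 140 > Finance 100 > Facilities 60 > Ops 50 > Legal 20.
Support takes 190 more to reach its cap of 200 → 100 left.
Security takes 40 more to reach its cap of 60 → 60 left.
Only 60 left; Finance takes them to reach 80.
Total = 220×200 + 100×80 + 140×60 = 60400.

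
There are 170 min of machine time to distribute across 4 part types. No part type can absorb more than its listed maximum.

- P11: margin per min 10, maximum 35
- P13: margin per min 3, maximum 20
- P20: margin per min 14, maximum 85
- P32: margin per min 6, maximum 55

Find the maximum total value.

Rank by margin per min: P20 14 > P11 10 > P32 6 > P13 3.
P20: +85 to 85 (cap) — 85 left.
P11: +35 to 35 (cap) — 50 left.
P32: +50 (room for 55) → 50. Pool exhausted.
Total = 10×35 + 14×85 + 6×50 = 1840.

1840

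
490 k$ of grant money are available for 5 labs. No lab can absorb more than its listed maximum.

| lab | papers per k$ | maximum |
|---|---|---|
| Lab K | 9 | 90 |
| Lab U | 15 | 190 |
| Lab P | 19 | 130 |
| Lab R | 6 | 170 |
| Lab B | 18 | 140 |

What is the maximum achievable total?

Order the labs by papers per k$: Lab P 19 > Lab B 18 > Lab U 15 > Lab K 9 > Lab R 6.
Give Lab P 130 to hit its cap of 130 ; 360 left.
Lab B takes 140 to reach its cap of 140 ; 220 left.
Lab U: +190 to 190 (cap) ; 30 left.
Lab K: +30 (room for 90) → 30. Pool exhausted.
Total = 9×30 + 15×190 + 19×130 + 18×140 = 8110.

8110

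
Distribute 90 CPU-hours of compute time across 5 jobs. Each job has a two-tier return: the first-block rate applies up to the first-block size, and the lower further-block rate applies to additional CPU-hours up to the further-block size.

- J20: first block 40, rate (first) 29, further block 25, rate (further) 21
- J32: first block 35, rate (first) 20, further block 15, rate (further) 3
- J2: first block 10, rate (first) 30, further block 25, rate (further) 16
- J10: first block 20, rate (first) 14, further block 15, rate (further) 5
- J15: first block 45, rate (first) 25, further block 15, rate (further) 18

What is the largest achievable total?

2460

Order all 10 blocks by rate: J2/first 30 > J20/first 29 > J15/first 25 > J20/second 21 > J32/first 20 > J15/second 18 > J2/second 16 > J10/first 14 > J10/second 5 > J32/second 3.
Fill J2 first block (10 at 30) ; 80 left.
J20 first at 29: fill all 40 ; 40 left.
J15/first: +40 of 45 at 25; pool empty.
Total = 30×10 + 29×40 + 25×40 = 2460.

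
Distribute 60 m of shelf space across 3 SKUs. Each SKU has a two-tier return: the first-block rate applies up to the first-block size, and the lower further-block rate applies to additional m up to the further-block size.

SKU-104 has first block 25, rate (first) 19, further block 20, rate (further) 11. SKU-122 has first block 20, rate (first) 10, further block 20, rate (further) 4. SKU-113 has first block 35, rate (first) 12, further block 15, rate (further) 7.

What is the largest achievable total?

895

Order all 6 blocks by rate: SKU-104/T1 19 > SKU-113/T1 12 > SKU-104/T2 11 > SKU-122/T1 10 > SKU-113/T2 7 > SKU-122/T2 4.
SKU-104 T1 at 19: fill all 25 → 35 left.
SKU-113 T1 at 12: fill all 35 → 0 left.
Total = 19×25 + 12×35 = 895.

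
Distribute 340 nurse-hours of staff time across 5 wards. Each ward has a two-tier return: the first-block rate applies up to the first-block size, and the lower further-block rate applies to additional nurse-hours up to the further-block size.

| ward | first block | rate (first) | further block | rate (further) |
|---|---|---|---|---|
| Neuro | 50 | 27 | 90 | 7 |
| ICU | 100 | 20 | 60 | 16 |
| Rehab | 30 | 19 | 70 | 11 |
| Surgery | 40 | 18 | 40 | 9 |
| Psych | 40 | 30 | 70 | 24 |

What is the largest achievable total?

7680

Rank every tier by rate: Psych/first 30 > Neuro/first 27 > Psych/second 24 > ICU/first 20 > Rehab/first 19 > Surgery/first 18 > ICU/second 16 > Rehab/second 11 > Surgery/second 9 > Neuro/second 7.
Psych first at 30: fill all 40 ; 300 left.
Neuro first at 27: fill all 50 ; 250 left.
Psych second at 24: fill all 70 ; 180 left.
ICU first at 20: fill all 100 ; 80 left.
Fill Rehab first block (30 at 19) ; 50 left.
Surgery/first (18): +40 ; 10 left.
10 remain; put them into ICU second at 16.
Total = 30×40 + 27×50 + 24×70 + 20×100 + 19×30 + 18×40 + 16×10 = 7680.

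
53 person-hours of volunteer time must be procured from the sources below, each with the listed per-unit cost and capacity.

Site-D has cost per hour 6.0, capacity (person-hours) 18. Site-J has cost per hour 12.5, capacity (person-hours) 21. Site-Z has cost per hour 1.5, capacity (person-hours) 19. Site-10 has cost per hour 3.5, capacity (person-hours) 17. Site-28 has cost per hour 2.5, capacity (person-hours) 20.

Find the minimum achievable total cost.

127.5

Cheapest first:
Site-Z at 1.5: take all 19 person-hours ; 34 still needed.
Take 20 from Site-28 at 2.5 ; need 14 more.
Site-10 (3.5): take the remaining 14 ; done.
Site-D, Site-J: unused.
Cost = 19×1.5 + 20×2.5 + 14×3.5 = 127.5.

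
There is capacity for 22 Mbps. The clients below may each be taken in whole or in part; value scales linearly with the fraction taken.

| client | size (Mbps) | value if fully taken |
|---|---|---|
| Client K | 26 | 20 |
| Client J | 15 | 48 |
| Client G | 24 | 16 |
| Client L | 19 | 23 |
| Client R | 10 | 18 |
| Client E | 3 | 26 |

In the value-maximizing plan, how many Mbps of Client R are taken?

Rank by value-to-size ratio: Client E 26/3≈8.67, Client J 48/15≈3.2, Client R 18/10≈1.8, Client L 23/19≈1.21, Client K 20/26≈0.769, Client G 16/24≈0.667.
Client E: take in full, 3 Mbps for value 26 ; 19 left.
Take all of Client J (15 Mbps, value 48) ; 4 Mbps left.
4 Mbps left: a 4/10 share of Client R gives 18×4/10 = 7.2.

4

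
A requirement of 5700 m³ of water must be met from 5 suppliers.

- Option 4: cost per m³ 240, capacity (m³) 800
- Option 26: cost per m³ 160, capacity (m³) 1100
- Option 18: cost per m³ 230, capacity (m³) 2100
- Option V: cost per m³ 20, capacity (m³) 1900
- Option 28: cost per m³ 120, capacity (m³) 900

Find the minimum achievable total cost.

736000

Fill from the cheapest supplier first.
Option V at 20: take all 1900 m³ — 3800 still needed.
Take 900 from Option 28 at 120 — need 2900 more.
Option 26 at 160: take all 1100 m³ — 1800 still needed.
Take 1800 from Option 18 at 230 to finish.
Option 4: unused.
Cost = 1900×20 + 900×120 + 1100×160 + 1800×230 = 736000.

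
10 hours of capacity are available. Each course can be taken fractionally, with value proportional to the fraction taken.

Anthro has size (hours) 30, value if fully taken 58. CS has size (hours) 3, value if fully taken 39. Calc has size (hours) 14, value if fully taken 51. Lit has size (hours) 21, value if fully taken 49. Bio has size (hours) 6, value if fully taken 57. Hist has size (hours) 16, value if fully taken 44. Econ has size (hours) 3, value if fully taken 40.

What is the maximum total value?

Rank by value-to-size ratio: Econ 40/3≈13.3, CS 39/3≈13, Bio 57/6≈9.5, Calc 51/14≈3.64, Hist 44/16≈2.75, Lit 49/21≈2.33, Anthro 58/30≈1.93.
Econ: take in full, 3 hours for value 40 ; 7 left.
All 3 hours of CS fit (value 39) ; 4 remain.
4 hours left: a 4/6 share of Bio gives 57×4/6 = 38.
Total value = 117.

117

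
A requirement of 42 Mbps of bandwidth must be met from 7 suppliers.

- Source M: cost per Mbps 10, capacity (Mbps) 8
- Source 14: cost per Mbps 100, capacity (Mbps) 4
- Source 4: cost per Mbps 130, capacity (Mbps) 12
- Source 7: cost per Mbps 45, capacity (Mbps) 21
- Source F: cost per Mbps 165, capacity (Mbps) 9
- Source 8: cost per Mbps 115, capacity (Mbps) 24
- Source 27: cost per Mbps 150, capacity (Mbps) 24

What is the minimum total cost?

Use suppliers in increasing cost order.
Take 8 from Source M at 10 → need 34 more.
Source 7 (45): use full 21 → 13 Mbps to go.
Source 14 at 100: take all 4 Mbps → 9 still needed.
Source 8 at 115: take 9 of its 24 → requirement met.
Source 4, Source 27, Source F: unused.
Cost = 8×10 + 21×45 + 4×100 + 9×115 = 2460.

2460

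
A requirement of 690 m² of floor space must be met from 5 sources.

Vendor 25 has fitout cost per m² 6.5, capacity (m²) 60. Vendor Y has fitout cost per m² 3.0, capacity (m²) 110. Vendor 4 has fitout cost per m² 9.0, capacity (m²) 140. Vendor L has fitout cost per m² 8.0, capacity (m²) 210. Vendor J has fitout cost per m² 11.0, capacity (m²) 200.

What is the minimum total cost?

Use sources in increasing cost order.
Vendor Y (3.0): use full 110 ; 580 m² to go.
Take 60 from Vendor 25 at 6.5 ; need 520 more.
Vendor L at 8.0: take all 210 m² ; 310 still needed.
Take 140 from Vendor 4 at 9.0 ; need 170 more.
Vendor J (11.0): take the remaining 170 ; done.
Cost = 110×3.0 + 60×6.5 + 210×8.0 + 140×9.0 + 170×11.0 = 5530.

5530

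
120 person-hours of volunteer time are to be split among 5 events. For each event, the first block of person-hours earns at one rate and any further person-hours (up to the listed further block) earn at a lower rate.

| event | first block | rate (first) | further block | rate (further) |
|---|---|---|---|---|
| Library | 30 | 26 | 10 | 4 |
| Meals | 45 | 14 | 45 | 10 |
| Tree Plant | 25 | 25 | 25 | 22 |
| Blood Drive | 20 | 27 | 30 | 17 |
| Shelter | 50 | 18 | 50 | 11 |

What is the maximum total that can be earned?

2855

Treat each block as its own option and order by rate: Blood Drive/first 27 > Library/first 26 > Tree Plant/first 25 > Tree Plant/second 22 > Shelter/first 18 > Blood Drive/second 17 > Meals/first 14 > Shelter/second 11 > Meals/second 10 > Library/second 4.
Fill Blood Drive first block (20 at 27) — 100 left.
Fill Library first block (30 at 26) — 70 left.
Tree Plant first at 25: fill all 25 — 45 left.
Tree Plant second at 22: fill all 25 — 20 left.
Shelter/first: +20 of 50 at 18; pool empty.
Total = 27×20 + 26×30 + 25×25 + 22×25 + 18×20 = 2855.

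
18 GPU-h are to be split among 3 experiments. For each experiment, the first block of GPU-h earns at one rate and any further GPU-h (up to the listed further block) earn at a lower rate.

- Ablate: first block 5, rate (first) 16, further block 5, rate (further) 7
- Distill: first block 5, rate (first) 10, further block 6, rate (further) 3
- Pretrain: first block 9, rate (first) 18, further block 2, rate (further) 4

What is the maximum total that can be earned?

282

Treat each block as its own option and order by rate: Pretrain/tier1 18 > Ablate/tier1 16 > Distill/tier1 10 > Ablate/tier2 7 > Pretrain/tier2 4 > Distill/tier2 3.
Pretrain/tier1 (18): +9 — 9 left.
Fill Ablate tier1 block (5 at 16) — 4 left.
Distill/tier1: +4 of 5 at 10; pool empty.
Total = 18×9 + 16×5 + 10×4 = 282.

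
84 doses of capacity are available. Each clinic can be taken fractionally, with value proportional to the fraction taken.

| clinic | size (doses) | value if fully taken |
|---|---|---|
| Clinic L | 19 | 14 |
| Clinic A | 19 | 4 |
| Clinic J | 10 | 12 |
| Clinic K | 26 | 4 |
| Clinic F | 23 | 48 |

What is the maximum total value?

Rank by value-to-size ratio: Clinic F 48/23≈2.09, Clinic J 12/10≈1.2, Clinic L 14/19≈0.737, Clinic A 4/19≈0.211, Clinic K 4/26≈0.154.
All 23 doses of Clinic F fit (value 48) → 61 remain.
All 10 doses of Clinic J fit (value 12) → 51 remain.
Clinic L: take in full, 19 doses for value 14 → 32 left.
Clinic A: take in full, 19 doses for value 4 → 13 left.
13 doses left: a 13/26 share of Clinic K gives 4×13/26 = 2.
Total value = 80.

80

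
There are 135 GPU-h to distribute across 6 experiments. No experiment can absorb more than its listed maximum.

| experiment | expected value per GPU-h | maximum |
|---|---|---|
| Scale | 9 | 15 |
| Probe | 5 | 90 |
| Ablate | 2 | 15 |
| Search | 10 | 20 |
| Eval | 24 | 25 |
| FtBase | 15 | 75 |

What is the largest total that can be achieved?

2060

Highest expected value per GPU-h first: Eval 24 > FtBase 15 > Search 10 > Scale 9 > Probe 5 > Ablate 2.
Give Eval 25 to hit its cap of 25 — 110 left.
FtBase: +75 to 75 (cap) — 35 left.
Search takes 20 to reach its cap of 20 — 15 left.
Scale takes 15 to reach its cap of 15 — 0 left.
Total = 9×15 + 10×20 + 24×25 + 15×75 = 2060.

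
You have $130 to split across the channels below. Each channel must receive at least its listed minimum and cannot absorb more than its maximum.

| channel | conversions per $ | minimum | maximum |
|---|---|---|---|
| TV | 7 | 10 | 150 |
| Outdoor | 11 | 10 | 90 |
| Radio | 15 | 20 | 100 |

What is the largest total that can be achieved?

Meeting every minimum uses 10+10+20 = 40 $, leaving 90.
Highest conversions per $ first: Radio 15 > Outdoor 11 > TV 7.
Radio takes 80 more to reach its cap of 100 → 10 left.
Only 10 left; Outdoor takes them to reach 20.
Total = 7×10 + 11×20 + 15×100 = 1790.

1790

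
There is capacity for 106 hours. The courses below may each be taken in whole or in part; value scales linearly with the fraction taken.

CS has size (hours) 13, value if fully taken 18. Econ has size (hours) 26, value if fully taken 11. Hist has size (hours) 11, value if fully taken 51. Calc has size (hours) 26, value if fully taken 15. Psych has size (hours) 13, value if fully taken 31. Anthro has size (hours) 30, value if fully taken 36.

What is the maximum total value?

156.5

Sort by value density: Hist 51/11≈4.64, Psych 31/13≈2.38, CS 18/13≈1.38, Anthro 36/30≈1.2, Calc 15/26≈0.577, Econ 11/26≈0.423.
Hist: take in full, 11 hours for value 51 — 95 left.
Psych: take in full, 13 hours for value 31 — 82 left.
Take all of CS (13 hours, value 18) — 69 hours left.
All 30 hours of Anthro fit (value 36) — 39 remain.
Calc: take in full, 26 hours for value 15 — 13 left.
Only 13 hours remain; take 13/26 of Econ for value 11×13/26 = 5.5.
Total value = 156.5.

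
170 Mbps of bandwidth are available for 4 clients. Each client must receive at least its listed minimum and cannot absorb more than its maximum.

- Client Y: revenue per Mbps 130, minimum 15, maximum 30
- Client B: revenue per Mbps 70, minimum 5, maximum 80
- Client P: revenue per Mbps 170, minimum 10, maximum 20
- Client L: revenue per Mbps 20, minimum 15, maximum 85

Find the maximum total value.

Meeting every minimum uses 15+5+10+15 = 45 Mbps, leaving 125.
Highest revenue per Mbps first: Client P 170 > Client Y 130 > Client B 70 > Client L 20.
Client P: +10 to 20 (cap) — 115 left.
Client Y: +15 to 30 (cap) — 100 left.
Give Client B 75 more to hit its cap of 80 — 25 left.
Client L: +25 (room for 70) → 40. Pool exhausted.
Total = 130×30 + 70×80 + 170×20 + 20×40 = 13700.

13700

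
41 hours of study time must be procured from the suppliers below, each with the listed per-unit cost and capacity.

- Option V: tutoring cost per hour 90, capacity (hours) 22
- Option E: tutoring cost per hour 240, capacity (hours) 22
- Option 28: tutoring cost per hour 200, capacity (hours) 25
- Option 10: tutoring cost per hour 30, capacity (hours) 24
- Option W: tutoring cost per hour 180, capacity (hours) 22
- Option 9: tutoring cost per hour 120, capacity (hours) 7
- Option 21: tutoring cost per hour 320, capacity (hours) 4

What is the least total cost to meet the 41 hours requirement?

2250

Use suppliers in increasing cost order.
Option 10 (30): use full 24 ; 17 hours to go.
Option V at 90: take 17 of its 22 ; requirement met.
Option 9, Option W, Option 28, Option E, Option 21: unused.
Cost = 24×30 + 17×90 = 2250.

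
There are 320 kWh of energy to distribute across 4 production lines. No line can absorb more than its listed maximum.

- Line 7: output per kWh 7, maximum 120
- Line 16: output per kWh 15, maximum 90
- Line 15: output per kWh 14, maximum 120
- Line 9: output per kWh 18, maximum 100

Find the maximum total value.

4900

Rank by output per kWh: Line 9 18 > Line 16 15 > Line 15 14 > Line 7 7.
Line 9 takes 100 to reach its cap of 100 ; 220 left.
Line 16: +90 to 90 (cap) ; 130 left.
Line 15: +120 to 120 (cap) ; 10 left.
Line 7 has room for 120 but only 10 remain, so it gets 10.
Total = 7×10 + 15×90 + 14×120 + 18×100 = 4900.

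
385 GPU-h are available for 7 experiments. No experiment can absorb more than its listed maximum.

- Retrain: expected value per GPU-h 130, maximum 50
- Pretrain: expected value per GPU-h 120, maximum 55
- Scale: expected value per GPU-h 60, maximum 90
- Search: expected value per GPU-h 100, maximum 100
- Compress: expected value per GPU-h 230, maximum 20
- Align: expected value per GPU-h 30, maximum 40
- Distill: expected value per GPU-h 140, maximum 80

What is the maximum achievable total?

Rank by expected value per GPU-h: Compress 230 > Distill 140 > Retrain 130 > Pretrain 120 > Search 100 > Scale 60 > Align 30.
Compress: +20 to 20 (cap) — 365 left.
Distill: +80 to 80 (cap) — 285 left.
Retrain takes 50 to reach its cap of 50 — 235 left.
Pretrain: +55 to 55 (cap) — 180 left.
Search: +100 to 100 (cap) — 80 left.
Scale: +80 (room for 90) → 80. Pool exhausted.
Total = 130×50 + 120×55 + 60×80 + 100×100 + 230×20 + 140×80 = 43700.

43700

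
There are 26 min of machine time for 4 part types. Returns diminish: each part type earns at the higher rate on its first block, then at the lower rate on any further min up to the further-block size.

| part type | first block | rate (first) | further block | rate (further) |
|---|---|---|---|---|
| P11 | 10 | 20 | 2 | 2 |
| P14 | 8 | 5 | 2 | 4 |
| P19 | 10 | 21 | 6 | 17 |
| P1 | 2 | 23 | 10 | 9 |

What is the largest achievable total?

524

Rank every tier by rate: P1/tier1 23 > P19/tier1 21 > P11/tier1 20 > P19/tier2 17 > P1/tier2 9 > P14/tier1 5 > P14/tier2 4 > P11/tier2 2.
Fill P1 tier1 block (2 at 23) ; 24 left.
Fill P19 tier1 block (10 at 21) ; 14 left.
Fill P11 tier1 block (10 at 20) ; 4 left.
4 remain; put them into P19 tier2 at 17.
Total = 23×2 + 21×10 + 20×10 + 17×4 = 524.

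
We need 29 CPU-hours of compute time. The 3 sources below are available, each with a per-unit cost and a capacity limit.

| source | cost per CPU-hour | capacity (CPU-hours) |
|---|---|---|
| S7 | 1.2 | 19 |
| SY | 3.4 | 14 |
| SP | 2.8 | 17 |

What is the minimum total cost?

50.8

Use sources in increasing cost order.
S7 (1.2): use full 19 ; 10 CPU-hours to go.
SP (2.8): take the remaining 10 ; done.
SY: unused.
Cost = 19×1.2 + 10×2.8 = 50.8.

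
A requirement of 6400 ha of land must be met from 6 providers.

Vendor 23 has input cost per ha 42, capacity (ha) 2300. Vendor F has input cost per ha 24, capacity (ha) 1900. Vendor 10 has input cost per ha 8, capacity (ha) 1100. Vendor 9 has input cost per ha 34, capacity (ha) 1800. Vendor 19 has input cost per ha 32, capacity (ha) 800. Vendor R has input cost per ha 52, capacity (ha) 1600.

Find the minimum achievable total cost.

Fill from the cheapest provider first.
Vendor 10 at 8: take all 1100 ha ; 5300 still needed.
Vendor F (24): use full 1900 ; 3400 ha to go.
Vendor 19 (32): use full 800 ; 2600 ha to go.
Take 1800 from Vendor 9 at 34 ; need 800 more.
Vendor 23 (42): take the remaining 800 ; done.
Vendor R: unused.
Cost = 1100×8 + 1900×24 + 800×32 + 1800×34 + 800×42 = 174800.

174800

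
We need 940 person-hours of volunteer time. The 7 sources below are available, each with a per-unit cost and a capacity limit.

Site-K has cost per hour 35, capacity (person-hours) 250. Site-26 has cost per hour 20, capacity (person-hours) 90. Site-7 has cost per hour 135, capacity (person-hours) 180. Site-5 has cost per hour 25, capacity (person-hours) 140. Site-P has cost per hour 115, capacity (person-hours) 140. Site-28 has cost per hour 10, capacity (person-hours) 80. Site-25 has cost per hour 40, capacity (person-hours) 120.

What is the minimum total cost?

51950

Cheapest first:
Take 80 from Site-28 at 10 ; need 860 more.
Site-26 at 20: take all 90 person-hours ; 770 still needed.
Site-5 (25): use full 140 ; 630 person-hours to go.
Site-K (35): use full 250 ; 380 person-hours to go.
Take 120 from Site-25 at 40 ; need 260 more.
Take 140 from Site-P at 115 ; need 120 more.
Site-7 (135): take the remaining 120 ; done.
Cost = 80×10 + 90×20 + 140×25 + 250×35 + 120×40 + 140×115 + 120×135 = 51950.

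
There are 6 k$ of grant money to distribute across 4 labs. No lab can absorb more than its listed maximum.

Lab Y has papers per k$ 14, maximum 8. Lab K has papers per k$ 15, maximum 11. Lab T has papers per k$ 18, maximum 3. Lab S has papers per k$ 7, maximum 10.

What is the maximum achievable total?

99

Highest papers per k$ first: Lab T 18 > Lab K 15 > Lab Y 14 > Lab S 7.
Lab T takes 3 to reach its cap of 3 — 3 left.
Lab K: +3 (room for 11) → 3. Pool exhausted.
Total = 15×3 + 18×3 = 99.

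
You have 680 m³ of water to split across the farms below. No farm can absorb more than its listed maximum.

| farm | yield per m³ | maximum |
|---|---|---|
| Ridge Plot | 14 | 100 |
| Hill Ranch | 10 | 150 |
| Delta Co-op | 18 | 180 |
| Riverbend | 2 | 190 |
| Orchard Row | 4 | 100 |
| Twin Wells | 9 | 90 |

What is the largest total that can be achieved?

Order the farms by yield per m³: Delta Co-op 18 > Ridge Plot 14 > Hill Ranch 10 > Twin Wells 9 > Orchard Row 4 > Riverbend 2.
Delta Co-op takes 180 to reach its cap of 180 — 500 left.
Give Ridge Plot 100 to hit its cap of 100 — 400 left.
Give Hill Ranch 150 to hit its cap of 150 — 250 left.
Twin Wells: +90 to 90 (cap) — 160 left.
Orchard Row: +100 to 100 (cap) — 60 left.
Riverbend has room for 190 but only 60 remain, so it gets 60.
Total = 14×100 + 10×150 + 18×180 + 2×60 + 4×100 + 9×90 = 7470.

7470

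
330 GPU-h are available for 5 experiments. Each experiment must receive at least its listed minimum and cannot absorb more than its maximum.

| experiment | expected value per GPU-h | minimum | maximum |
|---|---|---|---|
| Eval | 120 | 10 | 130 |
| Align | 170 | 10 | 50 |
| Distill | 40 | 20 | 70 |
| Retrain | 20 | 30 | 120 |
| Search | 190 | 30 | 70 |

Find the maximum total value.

Meeting every minimum uses 10+10+20+30+30 = 100 GPU-h, leaving 230.
Rank by expected value per GPU-h: Search 190 > Align 170 > Eval 120 > Distill 40 > Retrain 20.
Search takes 40 more to reach its cap of 70 → 190 left.
Align: +40 to 50 (cap) → 150 left.
Eval: +120 to 130 (cap) → 30 left.
Only 30 left; Distill takes them to reach 50.
Total = 120×130 + 170×50 + 40×50 + 20×30 + 190×70 = 40000.

40000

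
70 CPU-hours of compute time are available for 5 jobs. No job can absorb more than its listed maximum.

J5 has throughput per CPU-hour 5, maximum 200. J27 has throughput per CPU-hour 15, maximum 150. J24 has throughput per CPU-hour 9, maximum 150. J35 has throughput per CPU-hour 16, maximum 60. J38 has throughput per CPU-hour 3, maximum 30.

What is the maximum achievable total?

1110

Order the jobs by throughput per CPU-hour: J35 16 > J27 15 > J24 9 > J5 5 > J38 3.
J35 takes 60 to reach its cap of 60 ; 10 left.
J27 has room for 150 but only 10 remain, so it gets 10.
Total = 15×10 + 16×60 = 1110.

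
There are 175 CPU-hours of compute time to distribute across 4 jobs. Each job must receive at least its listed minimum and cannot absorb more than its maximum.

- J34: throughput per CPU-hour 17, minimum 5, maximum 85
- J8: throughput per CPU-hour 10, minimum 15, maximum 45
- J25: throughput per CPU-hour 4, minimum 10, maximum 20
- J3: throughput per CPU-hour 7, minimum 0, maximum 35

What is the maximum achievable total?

2180

Meeting every minimum uses 5+15+10+0 = 30 CPU-hours, leaving 145.
Rank by throughput per CPU-hour: J34 17 > J8 10 > J3 7 > J25 4.
J34 takes 80 more to reach its cap of 85 → 65 left.
J8 takes 30 more to reach its cap of 45 → 35 left.
Give J3 35 more to hit its cap of 35 → 0 left.
Total = 17×85 + 10×45 + 4×10 + 7×35 = 2180.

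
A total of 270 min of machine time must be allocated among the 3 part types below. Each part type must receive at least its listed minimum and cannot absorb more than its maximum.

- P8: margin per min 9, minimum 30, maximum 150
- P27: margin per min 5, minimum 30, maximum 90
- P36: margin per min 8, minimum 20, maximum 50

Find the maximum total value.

2100

Meeting every minimum uses 30+30+20 = 80 min, leaving 190.
Rank by margin per min: P8 9 > P36 8 > P27 5.
Give P8 120 more to hit its cap of 150 ; 70 left.
P36 takes 30 more to reach its cap of 50 ; 40 left.
Only 40 left; P27 takes them to reach 70.
Total = 9×150 + 5×70 + 8×50 = 2100.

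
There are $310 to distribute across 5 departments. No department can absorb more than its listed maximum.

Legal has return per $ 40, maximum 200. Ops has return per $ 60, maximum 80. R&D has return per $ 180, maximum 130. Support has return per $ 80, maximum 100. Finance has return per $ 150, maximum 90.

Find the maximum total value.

44100

Highest return per $ first: R&D 180 > Finance 150 > Support 80 > Ops 60 > Legal 40.
Give R&D 130 to hit its cap of 130 ; 180 left.
Give Finance 90 to hit its cap of 90 ; 90 left.
Support: +90 (room for 100) → 90. Pool exhausted.
Total = 180×130 + 80×90 + 150×90 = 44100.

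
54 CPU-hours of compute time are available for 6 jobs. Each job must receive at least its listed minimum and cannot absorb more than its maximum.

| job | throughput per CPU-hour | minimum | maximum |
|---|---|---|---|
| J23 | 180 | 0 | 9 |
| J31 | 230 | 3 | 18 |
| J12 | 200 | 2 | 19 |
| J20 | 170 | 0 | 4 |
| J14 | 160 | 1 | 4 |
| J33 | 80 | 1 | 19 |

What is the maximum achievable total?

Meeting every minimum uses 0+3+2+0+1+1 = 7 CPU-hours, leaving 47.
Highest throughput per CPU-hour first: J31 230 > J12 200 > J23 180 > J20 170 > J14 160 > J33 80.
J31 takes 15 more to reach its cap of 18 ; 32 left.
J12 takes 17 more to reach its cap of 19 ; 15 left.
J23 takes 9 more to reach its cap of 9 ; 6 left.
Give J20 4 more to hit its cap of 4 ; 2 left.
Only 2 left; J14 takes them to reach 3.
Total = 180×9 + 230×18 + 200×19 + 170×4 + 160×3 + 80×1 = 10800.

10800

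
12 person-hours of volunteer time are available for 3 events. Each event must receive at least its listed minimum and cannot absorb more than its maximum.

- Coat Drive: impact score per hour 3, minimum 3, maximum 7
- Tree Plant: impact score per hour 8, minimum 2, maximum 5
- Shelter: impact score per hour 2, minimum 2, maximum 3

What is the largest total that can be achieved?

Meeting every minimum uses 3+2+2 = 7 person-hours, leaving 5.
Rank by impact score per hour: Tree Plant 8 > Coat Drive 3 > Shelter 2.
Tree Plant takes 3 more to reach its cap of 5 — 2 left.
Only 2 left; Coat Drive takes them to reach 5.
Total = 3×5 + 8×5 + 2×2 = 59.

59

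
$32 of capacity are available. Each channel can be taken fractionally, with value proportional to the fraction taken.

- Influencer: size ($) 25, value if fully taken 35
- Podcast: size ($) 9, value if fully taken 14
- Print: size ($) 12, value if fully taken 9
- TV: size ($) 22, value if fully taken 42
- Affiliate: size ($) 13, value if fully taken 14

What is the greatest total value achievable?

57.4

Best value per unit of size first: TV 42/22≈1.91, Podcast 14/9≈1.56, Influencer 35/25≈1.4, Affiliate 14/13≈1.08, Print 9/12≈0.75.
TV: take in full, 22 $ for value 42 — 10 left.
All 9 $ of Podcast fit (value 14) — 1 remain.
1 $ left: a 1/25 share of Influencer gives 35×1/25 = 1.4.
Total value = 57.4.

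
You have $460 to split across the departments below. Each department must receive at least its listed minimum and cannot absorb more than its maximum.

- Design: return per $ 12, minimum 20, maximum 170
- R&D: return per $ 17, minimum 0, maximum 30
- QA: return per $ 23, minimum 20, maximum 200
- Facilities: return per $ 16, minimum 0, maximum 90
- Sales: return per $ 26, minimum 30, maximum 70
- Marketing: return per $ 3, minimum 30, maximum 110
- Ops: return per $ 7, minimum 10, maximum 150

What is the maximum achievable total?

8890

Meeting every minimum uses 20+0+20+0+30+30+10 = 110 $, leaving 350.
Order the departments by return per $: Sales 26 > QA 23 > R&D 17 > Facilities 16 > Design 12 > Ops 7 > Marketing 3.
Sales: +40 to 70 (cap) → 310 left.
Give QA 180 more to hit its cap of 200 → 130 left.
Give R&D 30 more to hit its cap of 30 → 100 left.
Facilities: +90 to 90 (cap) → 10 left.
Only 10 left; Design takes them to reach 30.
Total = 12×30 + 17×30 + 23×200 + 16×90 + 26×70 + 3×30 + 7×10 = 8890.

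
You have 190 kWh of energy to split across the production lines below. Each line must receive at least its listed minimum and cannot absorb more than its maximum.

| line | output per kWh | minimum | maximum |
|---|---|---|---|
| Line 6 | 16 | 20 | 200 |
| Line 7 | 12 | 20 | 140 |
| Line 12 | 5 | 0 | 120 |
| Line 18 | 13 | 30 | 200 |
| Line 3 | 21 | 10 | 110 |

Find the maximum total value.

3420

Meeting every minimum uses 20+20+0+30+10 = 80 kWh, leaving 110.
Order the production lines by output per kWh: Line 3 21 > Line 6 16 > Line 18 13 > Line 7 12 > Line 12 5.
Give Line 3 100 more to hit its cap of 110 → 10 left.
Only 10 left; Line 6 takes them to reach 30.
Total = 16×30 + 12×20 + 13×30 + 21×110 = 3420.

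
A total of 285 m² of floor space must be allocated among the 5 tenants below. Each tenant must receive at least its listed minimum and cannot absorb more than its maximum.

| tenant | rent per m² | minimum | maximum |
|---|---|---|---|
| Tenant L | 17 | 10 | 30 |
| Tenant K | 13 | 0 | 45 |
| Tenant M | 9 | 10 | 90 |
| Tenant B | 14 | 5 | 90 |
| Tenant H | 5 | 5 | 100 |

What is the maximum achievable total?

Meeting every minimum uses 10+0+10+5+5 = 30 m², leaving 255.
Rank by rent per m²: Tenant L 17 > Tenant B 14 > Tenant K 13 > Tenant M 9 > Tenant H 5.
Give Tenant L 20 more to hit its cap of 30 → 235 left.
Tenant B: +85 to 90 (cap) → 150 left.
Give Tenant K 45 more to hit its cap of 45 → 105 left.
Tenant M takes 80 more to reach its cap of 90 → 25 left.
Tenant H has room for 95 more but only 25 remain, so it gets 30.
Total = 17×30 + 13×45 + 9×90 + 14×90 + 5×30 = 3315.

3315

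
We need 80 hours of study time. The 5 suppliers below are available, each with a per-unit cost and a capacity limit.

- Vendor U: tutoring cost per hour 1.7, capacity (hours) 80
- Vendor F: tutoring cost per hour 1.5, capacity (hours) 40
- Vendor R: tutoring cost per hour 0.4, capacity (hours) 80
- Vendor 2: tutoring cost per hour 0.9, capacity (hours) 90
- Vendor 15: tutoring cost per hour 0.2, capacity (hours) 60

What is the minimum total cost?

20

Fill from the cheapest supplier first.
Take 60 from Vendor 15 at 0.2 → need 20 more.
Vendor R at 0.4: take 20 of its 80 → requirement met.
Vendor 2, Vendor F, Vendor U: unused.
Cost = 60×0.2 + 20×0.4 = 20.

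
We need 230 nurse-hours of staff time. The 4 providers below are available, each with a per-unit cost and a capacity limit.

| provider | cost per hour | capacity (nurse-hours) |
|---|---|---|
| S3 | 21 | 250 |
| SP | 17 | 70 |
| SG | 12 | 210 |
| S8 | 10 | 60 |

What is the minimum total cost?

2640

Cheapest first:
S8 (10): use full 60 — 170 nurse-hours to go.
SG (12): take the remaining 170 — done.
SP, S3: unused.
Cost = 60×10 + 170×12 = 2640.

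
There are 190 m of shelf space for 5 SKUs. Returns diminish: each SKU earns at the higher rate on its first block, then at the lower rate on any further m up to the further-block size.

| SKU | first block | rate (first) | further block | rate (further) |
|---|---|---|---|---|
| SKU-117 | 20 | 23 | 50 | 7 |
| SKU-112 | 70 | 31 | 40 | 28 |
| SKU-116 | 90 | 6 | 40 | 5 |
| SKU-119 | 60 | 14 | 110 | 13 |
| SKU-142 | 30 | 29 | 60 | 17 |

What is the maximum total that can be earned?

Rank every tier by rate: SKU-112/tier1 31 > SKU-142/tier1 29 > SKU-112/tier2 28 > SKU-117/tier1 23 > SKU-142/tier2 17 > SKU-119/tier1 14 > SKU-119/tier2 13 > SKU-117/tier2 7 > SKU-116/tier1 6 > SKU-116/tier2 5.
SKU-112/tier1 (31): +70 — 120 left.
SKU-142/tier1 (29): +30 — 90 left.
SKU-112 tier2 at 28: fill all 40 — 50 left.
SKU-117/tier1 (23): +20 — 30 left.
30 remain; put them into SKU-142 tier2 at 17.
Total = 31×70 + 29×30 + 28×40 + 23×20 + 17×30 = 5130.

5130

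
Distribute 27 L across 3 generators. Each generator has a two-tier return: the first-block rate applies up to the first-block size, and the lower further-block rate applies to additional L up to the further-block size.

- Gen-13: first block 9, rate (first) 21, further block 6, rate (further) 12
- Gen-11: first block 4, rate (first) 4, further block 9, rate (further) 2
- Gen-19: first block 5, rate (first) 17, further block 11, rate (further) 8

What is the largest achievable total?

Order all 6 blocks by rate: Gen-13/first 21 > Gen-19/first 17 > Gen-13/second 12 > Gen-19/second 8 > Gen-11/first 4 > Gen-11/second 2.
Gen-13 first at 21: fill all 9 ; 18 left.
Gen-19/first (17): +5 ; 13 left.
Gen-13/second (12): +6 ; 7 left.
Gen-19/second: +7 of 11 at 8; pool empty.
Total = 21×9 + 17×5 + 12×6 + 8×7 = 402.

402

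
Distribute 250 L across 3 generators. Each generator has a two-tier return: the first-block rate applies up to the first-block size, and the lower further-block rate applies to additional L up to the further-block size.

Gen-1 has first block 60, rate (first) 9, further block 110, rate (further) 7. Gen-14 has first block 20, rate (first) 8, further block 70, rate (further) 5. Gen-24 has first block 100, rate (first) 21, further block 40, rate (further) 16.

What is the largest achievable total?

3650

Rank every tier by rate: Gen-24/T1 21 > Gen-24/T2 16 > Gen-1/T1 9 > Gen-14/T1 8 > Gen-1/T2 7 > Gen-14/T2 5.
Gen-24/T1 (21): +100 — 150 left.
Gen-24 T2 at 16: fill all 40 — 110 left.
Fill Gen-1 T1 block (60 at 9) — 50 left.
Fill Gen-14 T1 block (20 at 8) — 30 left.
Gen-1/T2: +30 of 110 at 7; pool empty.
Total = 21×100 + 16×40 + 9×60 + 8×20 + 7×30 = 3650.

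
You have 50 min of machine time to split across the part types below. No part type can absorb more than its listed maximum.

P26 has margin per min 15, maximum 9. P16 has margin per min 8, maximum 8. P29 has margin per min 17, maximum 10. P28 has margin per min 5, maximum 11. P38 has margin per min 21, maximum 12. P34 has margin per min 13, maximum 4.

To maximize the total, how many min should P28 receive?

Rank by margin per min: P38 21 > P29 17 > P26 15 > P34 13 > P16 8 > P28 5.
P38: +12 to 12 (cap) ; 38 left.
P29 takes 10 to reach its cap of 10 ; 28 left.
P26: +9 to 9 (cap) ; 19 left.
Give P34 4 to hit its cap of 4 ; 15 left.
Give P16 8 to hit its cap of 8 ; 7 left.
Only 7 left; P28 takes them to reach 7.

7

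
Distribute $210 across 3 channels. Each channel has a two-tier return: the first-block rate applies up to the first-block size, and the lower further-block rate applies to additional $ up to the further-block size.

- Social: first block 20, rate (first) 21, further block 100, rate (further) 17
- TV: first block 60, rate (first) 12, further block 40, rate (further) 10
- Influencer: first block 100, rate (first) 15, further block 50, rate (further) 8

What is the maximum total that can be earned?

3470

Rank every tier by rate: Social/tier1 21 > Social/tier2 17 > Influencer/tier1 15 > TV/tier1 12 > TV/tier2 10 > Influencer/tier2 8.
Social/tier1 (21): +20 → 190 left.
Social/tier2 (17): +100 → 90 left.
Influencer/tier1: +90 of 100 at 15; pool empty.
Total = 21×20 + 17×100 + 15×90 = 3470.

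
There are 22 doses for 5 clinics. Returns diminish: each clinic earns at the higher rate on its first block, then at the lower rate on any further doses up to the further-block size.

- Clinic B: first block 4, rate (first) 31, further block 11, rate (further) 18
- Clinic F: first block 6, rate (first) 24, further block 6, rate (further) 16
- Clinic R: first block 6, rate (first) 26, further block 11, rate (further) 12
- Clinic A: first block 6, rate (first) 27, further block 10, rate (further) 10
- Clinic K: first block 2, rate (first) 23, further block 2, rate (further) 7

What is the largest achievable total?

Rank every tier by rate: Clinic B/first 31 > Clinic A/first 27 > Clinic R/first 26 > Clinic F/first 24 > Clinic K/first 23 > Clinic B/second 18 > Clinic F/second 16 > Clinic R/second 12 > Clinic A/second 10 > Clinic K/second 7.
Fill Clinic B first block (4 at 31) ; 18 left.
Fill Clinic A first block (6 at 27) ; 12 left.
Clinic R/first (26): +6 ; 6 left.
Clinic F/first (24): +6 ; 0 left.
Total = 31×4 + 27×6 + 26×6 + 24×6 = 586.

586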